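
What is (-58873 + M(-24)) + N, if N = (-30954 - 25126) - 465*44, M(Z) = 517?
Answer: -134896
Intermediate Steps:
N = -76540 (N = -56080 - 20460 = -76540)
(-58873 + M(-24)) + N = (-58873 + 517) - 76540 = -58356 - 76540 = -134896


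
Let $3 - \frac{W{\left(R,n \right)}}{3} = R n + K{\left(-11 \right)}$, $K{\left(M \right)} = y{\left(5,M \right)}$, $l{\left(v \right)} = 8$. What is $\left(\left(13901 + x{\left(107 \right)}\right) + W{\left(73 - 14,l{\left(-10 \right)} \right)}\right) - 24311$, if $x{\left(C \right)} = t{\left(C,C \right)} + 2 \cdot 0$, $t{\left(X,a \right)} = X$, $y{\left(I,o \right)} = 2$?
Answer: $-11716$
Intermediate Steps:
$K{\left(M \right)} = 2$
$W{\left(R,n \right)} = 3 - 3 R n$ ($W{\left(R,n \right)} = 9 - 3 \left(R n + 2\right) = 9 - 3 \left(2 + R n\right) = 9 - \left(6 + 3 R n\right) = 3 - 3 R n$)
$x{\left(C \right)} = C$ ($x{\left(C \right)} = C + 2 \cdot 0 = C + 0 = C$)
$\left(\left(13901 + x{\left(107 \right)}\right) + W{\left(73 - 14,l{\left(-10 \right)} \right)}\right) - 24311 = \left(\left(13901 + 107\right) + \left(3 - 3 \left(73 - 14\right) 8\right)\right) - 24311 = \left(14008 + \left(3 - 177 \cdot 8\right)\right) - 24311 = \left(14008 + \left(3 - 1416\right)\right) - 24311 = \left(14008 - 1413\right) - 24311 = 12595 - 24311 = -11716$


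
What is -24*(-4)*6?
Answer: 576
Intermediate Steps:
-24*(-4)*6 = -4*(-24)*6 = 96*6 = 576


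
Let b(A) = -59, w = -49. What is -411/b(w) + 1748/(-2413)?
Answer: 46769/7493 ≈ 6.2417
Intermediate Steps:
-411/b(w) + 1748/(-2413) = -411/(-59) + 1748/(-2413) = -411*(-1/59) + 1748*(-1/2413) = 411/59 - 92/127 = 46769/7493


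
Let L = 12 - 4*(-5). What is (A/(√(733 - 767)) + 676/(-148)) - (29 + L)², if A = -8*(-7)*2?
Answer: -137846/37 - 56*I*√34/17 ≈ -3725.6 - 19.208*I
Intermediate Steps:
A = 112 (A = 56*2 = 112)
L = 32 (L = 12 + 20 = 32)
(A/(√(733 - 767)) + 676/(-148)) - (29 + L)² = (112/(√(733 - 767)) + 676/(-148)) - (29 + 32)² = (112/(√(-34)) + 676*(-1/148)) - 1*61² = (112/((I*√34)) - 169/37) - 1*3721 = (112*(-I*√34/34) - 169/37) - 3721 = (-56*I*√34/17 - 169/37) - 3721 = (-169/37 - 56*I*√34/17) - 3721 = -137846/37 - 56*I*√34/17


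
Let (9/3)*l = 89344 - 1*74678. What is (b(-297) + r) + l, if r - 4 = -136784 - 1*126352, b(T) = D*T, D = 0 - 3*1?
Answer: -772057/3 ≈ -2.5735e+5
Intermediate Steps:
D = -3 (D = 0 - 3 = -3)
b(T) = -3*T
r = -263132 (r = 4 + (-136784 - 1*126352) = 4 + (-136784 - 126352) = 4 - 263136 = -263132)
l = 14666/3 (l = (89344 - 1*74678)/3 = (89344 - 74678)/3 = (⅓)*14666 = 14666/3 ≈ 4888.7)
(b(-297) + r) + l = (-3*(-297) - 263132) + 14666/3 = (891 - 263132) + 14666/3 = -262241 + 14666/3 = -772057/3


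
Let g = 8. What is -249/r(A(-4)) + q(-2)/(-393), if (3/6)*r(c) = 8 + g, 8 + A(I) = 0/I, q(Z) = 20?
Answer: -98497/12576 ≈ -7.8321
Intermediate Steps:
A(I) = -8 (A(I) = -8 + 0/I = -8 + 0 = -8)
r(c) = 32 (r(c) = 2*(8 + 8) = 2*16 = 32)
-249/r(A(-4)) + q(-2)/(-393) = -249/32 + 20/(-393) = -249*1/32 + 20*(-1/393) = -249/32 - 20/393 = -98497/12576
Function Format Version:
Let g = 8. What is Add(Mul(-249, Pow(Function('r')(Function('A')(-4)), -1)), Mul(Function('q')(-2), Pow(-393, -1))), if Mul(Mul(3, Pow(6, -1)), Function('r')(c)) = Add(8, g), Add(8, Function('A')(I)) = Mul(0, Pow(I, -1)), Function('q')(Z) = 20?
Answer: Rational(-98497, 12576) ≈ -7.8321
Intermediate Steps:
Function('A')(I) = -8 (Function('A')(I) = Add(-8, Mul(0, Pow(I, -1))) = Add(-8, 0) = -8)
Function('r')(c) = 32 (Function('r')(c) = Mul(2, Add(8, 8)) = Mul(2, 16) = 32)
Add(Mul(-249, Pow(Function('r')(Function('A')(-4)), -1)), Mul(Function('q')(-2), Pow(-393, -1))) = Add(Mul(-249, Pow(32, -1)), Mul(20, Pow(-393, -1))) = Add(Mul(-249, Rational(1, 32)), Mul(20, Rational(-1, 393))) = Add(Rational(-249, 32), Rational(-20, 393)) = Rational(-98497, 12576)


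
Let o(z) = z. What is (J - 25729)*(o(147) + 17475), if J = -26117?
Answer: -913630212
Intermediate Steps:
(J - 25729)*(o(147) + 17475) = (-26117 - 25729)*(147 + 17475) = -51846*17622 = -913630212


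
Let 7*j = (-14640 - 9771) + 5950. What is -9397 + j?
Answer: -84240/7 ≈ -12034.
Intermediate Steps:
j = -18461/7 (j = ((-14640 - 9771) + 5950)/7 = (-24411 + 5950)/7 = (⅐)*(-18461) = -18461/7 ≈ -2637.3)
-9397 + j = -9397 - 18461/7 = -84240/7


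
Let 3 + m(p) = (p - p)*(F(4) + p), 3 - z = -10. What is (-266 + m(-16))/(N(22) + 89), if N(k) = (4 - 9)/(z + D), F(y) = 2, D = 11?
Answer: -6456/2131 ≈ -3.0296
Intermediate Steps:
z = 13 (z = 3 - 1*(-10) = 3 + 10 = 13)
N(k) = -5/24 (N(k) = (4 - 9)/(13 + 11) = -5/24)
m(p) = -3 (m(p) = -3 + (p - p)*(2 + p) = -3 + 0*(2 + p) = -3 + 0 = -3)
(-266 + m(-16))/(N(22) + 89) = (-266 - 3)/(-5/24 + 89) = -269/2131/24 = -269*24/2131 = -6456/2131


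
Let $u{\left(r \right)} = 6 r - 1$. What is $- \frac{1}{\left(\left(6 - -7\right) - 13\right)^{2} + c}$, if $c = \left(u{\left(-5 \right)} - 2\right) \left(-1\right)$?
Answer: $- \frac{1}{33} \approx -0.030303$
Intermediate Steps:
$u{\left(r \right)} = -1 + 6 r$
$c = 33$ ($c = \left(\left(-1 + 6 \left(-5\right)\right) - 2\right) \left(-1\right) = \left(\left(-1 - 30\right) - 2\right) \left(-1\right) = \left(-31 - 2\right) \left(-1\right) = \left(-33\right) \left(-1\right) = 33$)
$- \frac{1}{\left(\left(6 - -7\right) - 13\right)^{2} + c} = - \frac{1}{\left(\left(6 - -7\right) - 13\right)^{2} + 33} = - \frac{1}{\left(\left(6 + 7\right) - 13\right)^{2} + 33} = - \frac{1}{\left(13 - 13\right)^{2} + 33} = - \frac{1}{0^{2} + 33} = - \frac{1}{0 + 33} = - \frac{1}{33}$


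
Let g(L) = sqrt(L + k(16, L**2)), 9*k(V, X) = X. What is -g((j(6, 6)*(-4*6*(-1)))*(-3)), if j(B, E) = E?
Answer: -12*sqrt(141) ≈ -142.49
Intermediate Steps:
k(V, X) = X/9
g(L) = sqrt(L + L**2/9)
-g((j(6, 6)*(-4*6*(-1)))*(-3)) = -sqrt(((6*(-4*6*(-1)))*(-3))*(9 + (6*(-4*6*(-1)))*(-3)))/3 = -sqrt(((6*(-24*(-1)))*(-3))*(9 + (6*(-24*(-1)))*(-3)))/3 = -sqrt(((6*24)*(-3))*(9 + (6*24)*(-3)))/3 = -sqrt((144*(-3))*(9 + 144*(-3)))/3 = -sqrt(-432*(9 - 432))/3 = -sqrt(-432*(-423))/3 = -sqrt(182736)/3 = -36*sqrt(141)/3 = -12*sqrt(141)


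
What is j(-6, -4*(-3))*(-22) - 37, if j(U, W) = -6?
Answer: 95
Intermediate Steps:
j(-6, -4*(-3))*(-22) - 37 = -6*(-22) - 37 = 132 - 37 = 95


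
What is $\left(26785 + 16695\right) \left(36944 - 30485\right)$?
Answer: $280837320$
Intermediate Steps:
$\left(26785 + 16695\right) \left(36944 - 30485\right) = 43480 \left(36944 - 30485\right) = 43480 \cdot 6459 = 280837320$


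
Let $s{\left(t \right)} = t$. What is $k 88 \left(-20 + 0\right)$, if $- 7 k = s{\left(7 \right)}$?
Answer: $1760$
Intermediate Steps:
$k = -1$ ($k = \left(- \frac{1}{7}\right) 7 = -1$)
$k 88 \left(-20 + 0\right) = \left(-1\right) 88 \left(-20 + 0\right) = \left(-88\right) \left(-20\right) = 1760$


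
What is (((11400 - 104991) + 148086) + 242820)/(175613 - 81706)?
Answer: 297315/93907 ≈ 3.1661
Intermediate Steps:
(((11400 - 104991) + 148086) + 242820)/(175613 - 81706) = ((-93591 + 148086) + 242820)/93907 = (54495 + 242820)*(1/93907) = 297315*(1/93907) = 297315/93907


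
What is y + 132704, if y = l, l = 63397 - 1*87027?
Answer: 109074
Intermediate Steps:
l = -23630 (l = 63397 - 87027 = -23630)
y = -23630
y + 132704 = -23630 + 132704 = 109074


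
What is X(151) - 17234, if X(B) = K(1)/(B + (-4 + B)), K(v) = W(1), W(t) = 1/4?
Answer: -20542927/1192 ≈ -17234.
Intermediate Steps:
W(t) = ¼
K(v) = ¼
X(B) = 1/(4*(-4 + 2*B)) (X(B) = (¼)/(B + (-4 + B)) = (¼)/(-4 + 2*B) = 1/(4*(-4 + 2*B)))
X(151) - 17234 = 1/(8*(-2 + 151)) - 17234 = (⅛)/149 - 17234 = (⅛)*(1/149) - 17234 = 1/1192 - 17234 = -20542927/1192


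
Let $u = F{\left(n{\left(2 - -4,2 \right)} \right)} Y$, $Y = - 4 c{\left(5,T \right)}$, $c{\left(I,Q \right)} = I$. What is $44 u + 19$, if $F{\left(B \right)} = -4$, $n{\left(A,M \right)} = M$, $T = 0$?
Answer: $3539$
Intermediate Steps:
$Y = -20$ ($Y = \left(-4\right) 5 = -20$)
$u = 80$ ($u = \left(-4\right) \left(-20\right) = 80$)
$44 u + 19 = 44 \cdot 80 + 19 = 3520 + 19 = 3539$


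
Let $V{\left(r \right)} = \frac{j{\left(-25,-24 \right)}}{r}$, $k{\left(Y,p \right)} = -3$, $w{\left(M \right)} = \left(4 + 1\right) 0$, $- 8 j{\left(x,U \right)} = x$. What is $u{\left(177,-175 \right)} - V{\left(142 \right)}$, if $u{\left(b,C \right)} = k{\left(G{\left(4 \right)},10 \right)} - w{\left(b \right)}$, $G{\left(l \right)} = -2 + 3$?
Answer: $- \frac{3433}{1136} \approx -3.022$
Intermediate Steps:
$j{\left(x,U \right)} = - \frac{x}{8}$
$G{\left(l \right)} = 1$
$w{\left(M \right)} = 0$ ($w{\left(M \right)} = 5 \cdot 0 = 0$)
$u{\left(b,C \right)} = -3$ ($u{\left(b,C \right)} = -3 - 0 = -3 + 0 = -3$)
$V{\left(r \right)} = \frac{25}{8 r}$ ($V{\left(r \right)} = \frac{\left(- \frac{1}{8}\right) \left(-25\right)}{r} = \frac{25}{8 r}$)
$u{\left(177,-175 \right)} - V{\left(142 \right)} = -3 - \frac{25}{8 \cdot 142} = -3 - \frac{25}{8} \cdot \frac{1}{142} = -3 - \frac{25}{1136} = - \frac{3433}{1136}$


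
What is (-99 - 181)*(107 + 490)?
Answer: -167160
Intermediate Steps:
(-99 - 181)*(107 + 490) = -280*597 = -167160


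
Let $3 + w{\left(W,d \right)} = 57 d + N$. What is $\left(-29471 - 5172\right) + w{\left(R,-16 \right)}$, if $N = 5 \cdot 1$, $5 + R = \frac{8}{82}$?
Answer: $-35553$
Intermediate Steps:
$R = - \frac{201}{41}$ ($R = -5 + \frac{8}{82} = -5 + 8 \cdot \frac{1}{82} = -5 + \frac{4}{41} = - \frac{201}{41} \approx -4.9024$)
$N = 5$
$w{\left(W,d \right)} = 2 + 57 d$ ($w{\left(W,d \right)} = -3 + \left(57 d + 5\right) = -3 + \left(5 + 57 d\right) = 2 + 57 d$)
$\left(-29471 - 5172\right) + w{\left(R,-16 \right)} = \left(-29471 - 5172\right) + \left(2 + 57 \left(-16\right)\right) = -34643 + \left(2 - 912\right) = -34643 - 910 = -35553$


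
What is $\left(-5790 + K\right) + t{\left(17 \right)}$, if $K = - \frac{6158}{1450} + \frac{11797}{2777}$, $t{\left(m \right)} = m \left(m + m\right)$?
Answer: $- \frac{10493447458}{2013325} \approx -5212.0$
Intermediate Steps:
$t{\left(m \right)} = 2 m^{2}$ ($t{\left(m \right)} = m 2 m = 2 m^{2}$)
$K = \frac{2442}{2013325}$ ($K = \left(-6158\right) \frac{1}{1450} + 11797 \cdot \frac{1}{2777} = - \frac{3079}{725} + \frac{11797}{2777} = \frac{2442}{2013325} \approx 0.0012129$)
$\left(-5790 + K\right) + t{\left(17 \right)} = \left(-5790 + \frac{2442}{2013325}\right) + 2 \cdot 17^{2} = - \frac{11657149308}{2013325} + 2 \cdot 289 = - \frac{11657149308}{2013325} + 578 = - \frac{10493447458}{2013325}$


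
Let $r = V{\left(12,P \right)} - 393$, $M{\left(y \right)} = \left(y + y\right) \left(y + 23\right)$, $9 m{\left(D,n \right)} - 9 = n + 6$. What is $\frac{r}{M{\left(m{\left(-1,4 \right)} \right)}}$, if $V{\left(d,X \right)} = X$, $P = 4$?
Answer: $- \frac{31509}{8588} \approx -3.669$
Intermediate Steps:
$m{\left(D,n \right)} = \frac{5}{3} + \frac{n}{9}$ ($m{\left(D,n \right)} = 1 + \frac{n + 6}{9} = 1 + \frac{6 + n}{9} = 1 + \left(\frac{2}{3} + \frac{n}{9}\right) = \frac{5}{3} + \frac{n}{9}$)
$M{\left(y \right)} = 2 y \left(23 + y\right)$
$r = -389$ ($r = 4 - 393 = -389$)
$\frac{r}{M{\left(m{\left(-1,4 \right)} \right)}} = - \frac{389}{2 \left(\frac{5}{3} + \frac{1}{9} \cdot 4\right) \left(23 + \left(\frac{5}{3} + \frac{1}{9} \cdot 4\right)\right)} = - \frac{389}{2 \left(\frac{5}{3} + \frac{4}{9}\right) \left(23 + \left(\frac{5}{3} + \frac{4}{9}\right)\right)} = - \frac{389}{2 \cdot \frac{19}{9} \left(23 + \frac{19}{9}\right)} = - \frac{389}{2 \cdot \frac{19}{9} \cdot \frac{226}{9}} = - \frac{389}{\frac{8588}{81}} = \left(-389\right) \frac{81}{8588} = - \frac{31509}{8588}$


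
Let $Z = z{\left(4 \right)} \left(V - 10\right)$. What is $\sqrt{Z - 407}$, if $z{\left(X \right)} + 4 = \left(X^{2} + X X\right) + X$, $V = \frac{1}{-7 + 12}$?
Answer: $\frac{i \sqrt{18015}}{5} \approx 26.844 i$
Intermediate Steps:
$V = \frac{1}{5} \approx 0.2$
$z{\left(X \right)} = -4 + X + 2 X^{2}$ ($z{\left(X \right)} = -4 + \left(\left(X^{2} + X X\right) + X\right) = -4 + \left(\left(X^{2} + X^{2}\right) + X\right) = -4 + \left(2 X^{2} + X\right) = -4 + \left(X + 2 X^{2}\right) = -4 + X + 2 X^{2}$)
$Z = - \frac{1568}{5}$ ($Z = \left(-4 + 4 + 2 \cdot 4^{2}\right) \left(\frac{1}{5} - 10\right) = \left(-4 + 4 + 2 \cdot 16\right) \left(- \frac{49}{5}\right) = \left(-4 + 4 + 32\right) \left(- \frac{49}{5}\right) = 32 \left(- \frac{49}{5}\right) = - \frac{1568}{5} \approx -313.6$)
$\sqrt{Z - 407} = \sqrt{- \frac{1568}{5} - 407} = \sqrt{- \frac{3603}{5}} = \frac{i \sqrt{18015}}{5}$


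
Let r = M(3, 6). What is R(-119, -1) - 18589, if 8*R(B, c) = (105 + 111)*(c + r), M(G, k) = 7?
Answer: -18427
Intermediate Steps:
r = 7
R(B, c) = 189 + 27*c (R(B, c) = ((105 + 111)*(c + 7))/8 = (216*(7 + c))/8 = (1512 + 216*c)/8 = 189 + 27*c)
R(-119, -1) - 18589 = (189 + 27*(-1)) - 18589 = (189 - 27) - 18589 = 162 - 18589 = -18427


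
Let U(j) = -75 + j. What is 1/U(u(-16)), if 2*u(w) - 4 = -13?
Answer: -2/159 ≈ -0.012579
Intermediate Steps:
u(w) = -9/2 (u(w) = 2 + (1/2)*(-13) = 2 - 13/2 = -9/2)
1/U(u(-16)) = 1/(-75 - 9/2) = 1/(-159/2) = -2/159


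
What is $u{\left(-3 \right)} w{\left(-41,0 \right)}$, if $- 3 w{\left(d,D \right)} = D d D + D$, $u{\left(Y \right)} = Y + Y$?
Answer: $0$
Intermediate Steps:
$u{\left(Y \right)} = 2 Y$
$w{\left(d,D \right)} = - \frac{D}{3} - \frac{d D^{2}}{3}$ ($w{\left(d,D \right)} = - \frac{D d D + D}{3} = - \frac{d D^{2} + D}{3} = - \frac{D + d D^{2}}{3} = - \frac{D}{3} - \frac{d D^{2}}{3}$)
$u{\left(-3 \right)} w{\left(-41,0 \right)} = 2 \left(-3\right) \left(\left(- \frac{1}{3}\right) 0 \left(1 + 0 \left(-41\right)\right)\right) = - 6 \left(\left(- \frac{1}{3}\right) 0 \left(1 + 0\right)\right) = - 6 \left(\left(- \frac{1}{3}\right) 0 \cdot 1\right) = \left(-6\right) 0 = 0$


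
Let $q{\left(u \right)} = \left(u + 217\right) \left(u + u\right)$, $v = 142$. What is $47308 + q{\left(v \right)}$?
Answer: $149264$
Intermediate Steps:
$q{\left(u \right)} = 2 u \left(217 + u\right)$ ($q{\left(u \right)} = \left(217 + u\right) 2 u = 2 u \left(217 + u\right)$)
$47308 + q{\left(v \right)} = 47308 + 2 \cdot 142 \left(217 + 142\right) = 47308 + 2 \cdot 142 \cdot 359 = 47308 + 101956 = 149264$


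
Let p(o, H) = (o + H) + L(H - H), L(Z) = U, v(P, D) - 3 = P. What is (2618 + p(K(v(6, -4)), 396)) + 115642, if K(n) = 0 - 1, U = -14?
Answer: 118641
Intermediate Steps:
v(P, D) = 3 + P
L(Z) = -14
K(n) = -1
p(o, H) = -14 + H + o (p(o, H) = (o + H) - 14 = (H + o) - 14 = -14 + H + o)
(2618 + p(K(v(6, -4)), 396)) + 115642 = (2618 + (-14 + 396 - 1)) + 115642 = (2618 + 381) + 115642 = 2999 + 115642 = 118641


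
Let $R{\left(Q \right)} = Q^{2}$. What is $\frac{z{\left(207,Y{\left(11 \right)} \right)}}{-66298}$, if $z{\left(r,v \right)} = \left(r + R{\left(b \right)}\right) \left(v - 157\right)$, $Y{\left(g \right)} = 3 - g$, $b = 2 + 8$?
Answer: $\frac{50655}{66298} \approx 0.76405$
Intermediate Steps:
$b = 10$
$z{\left(r,v \right)} = \left(-157 + v\right) \left(100 + r\right)$ ($z{\left(r,v \right)} = \left(r + 10^{2}\right) \left(v - 157\right) = \left(r + 100\right) \left(-157 + v\right) = \left(100 + r\right) \left(-157 + v\right) = \left(-157 + v\right) \left(100 + r\right)$)
$\frac{z{\left(207,Y{\left(11 \right)} \right)}}{-66298} = \frac{-15700 - 32499 + 100 \left(3 - 11\right) + 207 \left(3 - 11\right)}{-66298} = \left(-15700 - 32499 + 100 \left(3 - 11\right) + 207 \left(3 - 11\right)\right) \left(- \frac{1}{66298}\right) = \left(-15700 - 32499 + 100 \left(-8\right) + 207 \left(-8\right)\right) \left(- \frac{1}{66298}\right) = \left(-15700 - 32499 - 800 - 1656\right) \left(- \frac{1}{66298}\right) = \left(-50655\right) \left(- \frac{1}{66298}\right) = \frac{50655}{66298}$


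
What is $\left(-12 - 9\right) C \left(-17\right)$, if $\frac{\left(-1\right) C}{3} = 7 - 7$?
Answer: $0$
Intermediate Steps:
$C = 0$ ($C = - 3 \left(7 - 7\right) = \left(-3\right) 0 = 0$)
$\left(-12 - 9\right) C \left(-17\right) = \left(-12 - 9\right) 0 \left(-17\right) = \left(-21\right) 0 \left(-17\right) = 0 \left(-17\right) = 0$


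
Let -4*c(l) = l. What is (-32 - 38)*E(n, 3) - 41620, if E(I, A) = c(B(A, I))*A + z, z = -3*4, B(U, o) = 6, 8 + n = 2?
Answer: -40465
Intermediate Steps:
n = -6 (n = -8 + 2 = -6)
z = -12
c(l) = -l/4
E(I, A) = -12 - 3*A/2 (E(I, A) = (-¼*6)*A - 12 = -3*A/2 - 12 = -12 - 3*A/2)
(-32 - 38)*E(n, 3) - 41620 = (-32 - 38)*(-12 - 3/2*3) - 41620 = -70*(-12 - 9/2) - 41620 = -70*(-33/2) - 41620 = 1155 - 41620 = -40465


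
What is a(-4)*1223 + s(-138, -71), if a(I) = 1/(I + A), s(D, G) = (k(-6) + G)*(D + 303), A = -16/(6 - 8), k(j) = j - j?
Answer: -45637/4 ≈ -11409.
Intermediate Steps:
k(j) = 0
A = 8 (A = -16/(-2) = -16*(-½) = 8)
s(D, G) = G*(303 + D) (s(D, G) = (0 + G)*(D + 303) = G*(303 + D))
a(I) = 1/(8 + I) (a(I) = 1/(I + 8) = 1/(8 + I))
a(-4)*1223 + s(-138, -71) = 1223/(8 - 4) - 71*(303 - 138) = 1223/4 - 71*165 = (¼)*1223 - 11715 = 1223/4 - 11715 = -45637/4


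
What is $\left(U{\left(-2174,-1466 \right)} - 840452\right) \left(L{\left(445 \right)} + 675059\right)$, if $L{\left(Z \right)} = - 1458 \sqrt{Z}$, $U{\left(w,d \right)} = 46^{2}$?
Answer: $-565926261824 + 1222293888 \sqrt{445} \approx -5.4014 \cdot 10^{11}$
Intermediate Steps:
$U{\left(w,d \right)} = 2116$
$\left(U{\left(-2174,-1466 \right)} - 840452\right) \left(L{\left(445 \right)} + 675059\right) = \left(2116 - 840452\right) \left(- 1458 \sqrt{445} + 675059\right) = - 838336 \left(675059 - 1458 \sqrt{445}\right) = -565926261824 + 1222293888 \sqrt{445}$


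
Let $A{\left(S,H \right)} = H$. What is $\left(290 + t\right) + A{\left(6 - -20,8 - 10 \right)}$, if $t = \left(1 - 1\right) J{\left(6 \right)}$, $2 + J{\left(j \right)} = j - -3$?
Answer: $288$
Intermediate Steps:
$J{\left(j \right)} = 1 + j$ ($J{\left(j \right)} = -2 + \left(j - -3\right) = -2 + \left(j + 3\right) = -2 + \left(3 + j\right) = 1 + j$)
$t = 0$ ($t = \left(1 - 1\right) \left(1 + 6\right) = 0 \cdot 7 = 0$)
$\left(290 + t\right) + A{\left(6 - -20,8 - 10 \right)} = \left(290 + 0\right) + \left(8 - 10\right) = 290 + \left(8 - 10\right) = 290 - 2 = 288$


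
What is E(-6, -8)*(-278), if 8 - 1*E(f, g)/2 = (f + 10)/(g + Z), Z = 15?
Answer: -28912/7 ≈ -4130.3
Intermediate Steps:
E(f, g) = 16 - 2*(10 + f)/(15 + g) (E(f, g) = 16 - 2*(f + 10)/(g + 15) = 16 - 2*(10 + f)/(15 + g))
E(-6, -8)*(-278) = (2*(110 - 1*(-6) + 8*(-8))/(15 - 8))*(-278) = (2*(110 + 6 - 64)/7)*(-278) = (2*(⅐)*52)*(-278) = (104/7)*(-278) = -28912/7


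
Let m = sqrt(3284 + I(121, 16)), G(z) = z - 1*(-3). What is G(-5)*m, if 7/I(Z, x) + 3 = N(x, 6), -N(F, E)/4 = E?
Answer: -2*sqrt(265983)/9 ≈ -114.61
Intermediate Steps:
N(F, E) = -4*E
I(Z, x) = -7/27 (I(Z, x) = 7/(-3 - 4*6) = 7/(-3 - 24) = 7/(-27) = 7*(-1/27) = -7/27)
G(z) = 3 + z (G(z) = z + 3 = 3 + z)
m = sqrt(265983)/9 (m = sqrt(3284 - 7/27) = sqrt(88661/27) = sqrt(265983)/9 ≈ 57.304)
G(-5)*m = (3 - 5)*(sqrt(265983)/9) = -2*sqrt(265983)/9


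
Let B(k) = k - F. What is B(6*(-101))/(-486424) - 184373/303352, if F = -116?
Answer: -1598835887/2634958808 ≈ -0.60678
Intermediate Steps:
B(k) = 116 + k (B(k) = k - 1*(-116) = k + 116 = 116 + k)
B(6*(-101))/(-486424) - 184373/303352 = (116 + 6*(-101))/(-486424) - 184373/303352 = (116 - 606)*(-1/486424) - 184373*1/303352 = -490*(-1/486424) - 26339/43336 = 245/243212 - 26339/43336 = -1598835887/2634958808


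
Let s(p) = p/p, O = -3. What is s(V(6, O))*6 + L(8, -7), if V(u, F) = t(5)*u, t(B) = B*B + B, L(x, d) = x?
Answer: 14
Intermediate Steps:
t(B) = B + B**2 (t(B) = B**2 + B = B + B**2)
V(u, F) = 30*u (V(u, F) = (5*(1 + 5))*u = (5*6)*u = 30*u)
s(p) = 1
s(V(6, O))*6 + L(8, -7) = 1*6 + 8 = 6 + 8 = 14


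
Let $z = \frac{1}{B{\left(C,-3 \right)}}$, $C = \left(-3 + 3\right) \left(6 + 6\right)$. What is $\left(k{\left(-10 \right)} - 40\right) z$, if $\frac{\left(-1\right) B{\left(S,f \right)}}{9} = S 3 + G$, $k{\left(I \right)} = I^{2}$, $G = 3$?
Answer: $- \frac{20}{9} \approx -2.2222$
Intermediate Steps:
$C = 0$ ($C = 0 \cdot 12 = 0$)
$B{\left(S,f \right)} = -27 - 27 S$ ($B{\left(S,f \right)} = - 9 \left(S 3 + 3\right) = - 9 \left(3 S + 3\right) = - 9 \left(3 + 3 S\right) = -27 - 27 S$)
$z = - \frac{1}{27}$ ($z = \frac{1}{-27 - 0} = \frac{1}{-27 + 0} = \frac{1}{-27} = - \frac{1}{27} \approx -0.037037$)
$\left(k{\left(-10 \right)} - 40\right) z = \left(\left(-10\right)^{2} - 40\right) \left(- \frac{1}{27}\right) = \left(100 - 40\right) \left(- \frac{1}{27}\right) = 60 \left(- \frac{1}{27}\right) = - \frac{20}{9}$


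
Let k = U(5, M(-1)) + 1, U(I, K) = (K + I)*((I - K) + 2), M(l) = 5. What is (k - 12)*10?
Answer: 90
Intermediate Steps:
U(I, K) = (I + K)*(2 + I - K)
k = 21 (k = (5**2 - 1*5**2 + 2*5 + 2*5) + 1 = (25 - 1*25 + 10 + 10) + 1 = (25 - 25 + 10 + 10) + 1 = 20 + 1 = 21)
(k - 12)*10 = (21 - 12)*10 = 9*10 = 90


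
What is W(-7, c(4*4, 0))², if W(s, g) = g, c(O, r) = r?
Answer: 0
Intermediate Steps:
W(-7, c(4*4, 0))² = 0² = 0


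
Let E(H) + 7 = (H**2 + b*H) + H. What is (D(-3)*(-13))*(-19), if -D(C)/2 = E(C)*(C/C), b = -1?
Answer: -988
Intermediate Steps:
E(H) = -7 + H**2 (E(H) = -7 + ((H**2 - H) + H) = -7 + H**2)
D(C) = 14 - 2*C**2 (D(C) = -2*(-7 + C**2)*C/C = -2*(-7 + C**2) = 14 - 2*C**2)
(D(-3)*(-13))*(-19) = ((14 - 2*(-3)**2)*(-13))*(-19) = ((14 - 2*9)*(-13))*(-19) = ((14 - 18)*(-13))*(-19) = -4*(-13)*(-19) = 52*(-19) = -988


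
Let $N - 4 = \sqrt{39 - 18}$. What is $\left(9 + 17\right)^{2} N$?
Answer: $2704 + 676 \sqrt{21} \approx 5801.8$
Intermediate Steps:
$N = 4 + \sqrt{21}$ ($N = 4 + \sqrt{39 - 18} = 4 + \sqrt{21} \approx 8.5826$)
$\left(9 + 17\right)^{2} N = \left(9 + 17\right)^{2} \left(4 + \sqrt{21}\right) = 26^{2} \left(4 + \sqrt{21}\right) = 676 \left(4 + \sqrt{21}\right) = 2704 + 676 \sqrt{21}$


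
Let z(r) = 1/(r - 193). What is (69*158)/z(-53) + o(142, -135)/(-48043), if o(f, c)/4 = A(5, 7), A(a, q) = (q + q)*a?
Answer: -128846137636/48043 ≈ -2.6819e+6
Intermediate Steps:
A(a, q) = 2*a*q (A(a, q) = (2*q)*a = 2*a*q)
o(f, c) = 280 (o(f, c) = 4*(2*5*7) = 4*70 = 280)
z(r) = 1/(-193 + r)
(69*158)/z(-53) + o(142, -135)/(-48043) = (69*158)/(1/(-193 - 53)) + 280/(-48043) = 10902/(1/(-246)) + 280*(-1/48043) = 10902/(-1/246) - 280/48043 = 10902*(-246) - 280/48043 = -2681892 - 280/48043 = -128846137636/48043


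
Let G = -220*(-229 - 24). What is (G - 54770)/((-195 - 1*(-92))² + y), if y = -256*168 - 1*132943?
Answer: -445/82671 ≈ -0.0053828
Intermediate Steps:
G = 55660 (G = -220*(-253) = 55660)
y = -175951 (y = -43008 - 132943 = -175951)
(G - 54770)/((-195 - 1*(-92))² + y) = (55660 - 54770)/((-195 - 1*(-92))² - 175951) = 890/((-195 + 92)² - 175951) = 890/((-103)² - 175951) = 890/(10609 - 175951) = 890/(-165342) = 890*(-1/165342) = -445/82671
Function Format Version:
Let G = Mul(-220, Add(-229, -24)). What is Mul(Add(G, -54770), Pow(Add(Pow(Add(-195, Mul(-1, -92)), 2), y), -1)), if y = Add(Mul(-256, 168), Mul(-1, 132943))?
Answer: Rational(-445, 82671) ≈ -0.0053828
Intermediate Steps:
G = 55660 (G = Mul(-220, -253) = 55660)
y = -175951 (y = Add(-43008, -132943) = -175951)
Mul(Add(G, -54770), Pow(Add(Pow(Add(-195, Mul(-1, -92)), 2), y), -1)) = Mul(Add(55660, -54770), Pow(Add(Pow(Add(-195, Mul(-1, -92)), 2), -175951), -1)) = Mul(890, Pow(Add(Pow(Add(-195, 92), 2), -175951), -1)) = Mul(890, Pow(Add(Pow(-103, 2), -175951), -1)) = Mul(890, Pow(Add(10609, -175951), -1)) = Mul(890, Pow(-165342, -1)) = Mul(890, Rational(-1, 165342)) = Rational(-445, 82671)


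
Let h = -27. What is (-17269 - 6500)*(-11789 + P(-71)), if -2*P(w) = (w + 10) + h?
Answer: 279166905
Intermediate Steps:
P(w) = 17/2 - w/2 (P(w) = -((w + 10) - 27)/2 = -((10 + w) - 27)/2 = -(-17 + w)/2 = 17/2 - w/2)
(-17269 - 6500)*(-11789 + P(-71)) = (-17269 - 6500)*(-11789 + (17/2 - ½*(-71))) = -23769*(-11789 + (17/2 + 71/2)) = -23769*(-11789 + 44) = -23769*(-11745) = 279166905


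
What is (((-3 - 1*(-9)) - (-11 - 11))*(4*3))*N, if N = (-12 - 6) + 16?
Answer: -672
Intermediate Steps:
N = -2 (N = -18 + 16 = -2)
(((-3 - 1*(-9)) - (-11 - 11))*(4*3))*N = (((-3 - 1*(-9)) - (-11 - 11))*(4*3))*(-2) = (((-3 + 9) - 1*(-22))*12)*(-2) = ((6 + 22)*12)*(-2) = (28*12)*(-2) = 336*(-2) = -672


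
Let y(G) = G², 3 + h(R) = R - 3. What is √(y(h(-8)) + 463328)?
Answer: 38*√321 ≈ 680.83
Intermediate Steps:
h(R) = -6 + R (h(R) = -3 + (R - 3) = -3 + (-3 + R) = -6 + R)
√(y(h(-8)) + 463328) = √((-6 - 8)² + 463328) = √((-14)² + 463328) = √(196 + 463328) = √463524 = 38*√321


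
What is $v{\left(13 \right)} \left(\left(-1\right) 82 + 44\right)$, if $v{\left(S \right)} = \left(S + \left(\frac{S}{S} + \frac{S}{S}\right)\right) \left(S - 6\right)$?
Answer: $-3990$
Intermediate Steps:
$v{\left(S \right)} = \left(-6 + S\right) \left(2 + S\right)$ ($v{\left(S \right)} = \left(S + \left(1 + 1\right)\right) \left(-6 + S\right) = \left(S + 2\right) \left(-6 + S\right) = \left(2 + S\right) \left(-6 + S\right) = \left(-6 + S\right) \left(2 + S\right)$)
$v{\left(13 \right)} \left(\left(-1\right) 82 + 44\right) = \left(-12 + 13^{2} - 52\right) \left(\left(-1\right) 82 + 44\right) = \left(-12 + 169 - 52\right) \left(-82 + 44\right) = 105 \left(-38\right) = -3990$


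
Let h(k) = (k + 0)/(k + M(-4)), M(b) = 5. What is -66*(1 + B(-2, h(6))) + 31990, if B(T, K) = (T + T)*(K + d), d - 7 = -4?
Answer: 32860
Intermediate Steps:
d = 3 (d = 7 - 4 = 3)
h(k) = k/(5 + k) (h(k) = (k + 0)/(k + 5) = k/(5 + k))
B(T, K) = 2*T*(3 + K) (B(T, K) = (T + T)*(K + 3) = (2*T)*(3 + K) = 2*T*(3 + K))
-66*(1 + B(-2, h(6))) + 31990 = -66*(1 + 2*(-2)*(3 + 6/(5 + 6))) + 31990 = -66*(1 + 2*(-2)*(3 + 6/11)) + 31990 = -66*(1 + 2*(-2)*(39/11)) + 31990 = -66*(1 - 156/11) + 31990 = -66*(-145/11) + 31990 = 870 + 31990 = 32860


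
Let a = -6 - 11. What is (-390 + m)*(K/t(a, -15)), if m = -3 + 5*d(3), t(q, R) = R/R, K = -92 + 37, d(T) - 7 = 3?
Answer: 18865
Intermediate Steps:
d(T) = 10 (d(T) = 7 + 3 = 10)
K = -55
a = -17
t(q, R) = 1
m = 47 (m = -3 + 5*10 = -3 + 50 = 47)
(-390 + m)*(K/t(a, -15)) = (-390 + 47)*(-55/1) = -(-18865) = -343*(-55) = 18865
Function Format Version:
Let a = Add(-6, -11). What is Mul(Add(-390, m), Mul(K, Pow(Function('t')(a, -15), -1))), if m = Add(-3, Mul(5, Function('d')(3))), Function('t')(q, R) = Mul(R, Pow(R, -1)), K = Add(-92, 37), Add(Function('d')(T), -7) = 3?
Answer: 18865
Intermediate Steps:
Function('d')(T) = 10 (Function('d')(T) = Add(7, 3) = 10)
K = -55
a = -17
Function('t')(q, R) = 1
m = 47 (m = Add(-3, Mul(5, 10)) = Add(-3, 50) = 47)
Mul(Add(-390, m), Mul(K, Pow(Function('t')(a, -15), -1))) = Mul(Add(-390, 47), Mul(-55, Pow(1, -1))) = Mul(-343, Mul(-55, 1)) = Mul(-343, -55) = 18865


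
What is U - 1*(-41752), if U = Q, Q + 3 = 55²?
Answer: 44774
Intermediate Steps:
Q = 3022 (Q = -3 + 55² = -3 + 3025 = 3022)
U = 3022
U - 1*(-41752) = 3022 - 1*(-41752) = 3022 + 41752 = 44774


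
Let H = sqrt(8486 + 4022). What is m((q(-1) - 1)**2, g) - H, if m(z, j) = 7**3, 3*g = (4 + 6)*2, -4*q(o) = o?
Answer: 343 - 2*sqrt(3127) ≈ 231.16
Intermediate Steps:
q(o) = -o/4
g = 20/3 (g = ((4 + 6)*2)/3 = (10*2)/3 = (1/3)*20 = 20/3 ≈ 6.6667)
m(z, j) = 343
H = 2*sqrt(3127) (H = sqrt(12508) = 2*sqrt(3127) ≈ 111.84)
m((q(-1) - 1)**2, g) - H = 343 - 2*sqrt(3127)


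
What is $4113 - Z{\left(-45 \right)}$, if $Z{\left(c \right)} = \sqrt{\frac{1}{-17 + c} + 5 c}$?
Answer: $4113 - \frac{i \sqrt{864962}}{62} \approx 4113.0 - 15.001 i$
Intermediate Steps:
$4113 - Z{\left(-45 \right)} = 4113 - \sqrt{\frac{1 + 5 \left(-45\right) \left(-17 - 45\right)}{-17 - 45}} = 4113 - \sqrt{\frac{1 + 5 \left(-45\right) \left(-62\right)}{-62}} = 4113 - \sqrt{- \frac{1 + 13950}{62}} = 4113 - \sqrt{\left(- \frac{1}{62}\right) 13951} = 4113 - \sqrt{- \frac{13951}{62}} = 4113 - \frac{i \sqrt{864962}}{62}$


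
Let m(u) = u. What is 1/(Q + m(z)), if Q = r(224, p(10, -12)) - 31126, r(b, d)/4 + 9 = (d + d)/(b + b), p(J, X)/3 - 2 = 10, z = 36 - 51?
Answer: -14/436469 ≈ -3.2076e-5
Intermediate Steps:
z = -15
p(J, X) = 36 (p(J, X) = 6 + 3*10 = 6 + 30 = 36)
r(b, d) = -36 + 4*d/b (r(b, d) = -36 + 4*((d + d)/(b + b)) = -36 + 4*((2*d)/((2*b))) = -36 + 4*((2*d)*(1/(2*b))) = -36 + 4*(d/b) = -36 + 4*d/b)
Q = -436259/14 (Q = (-36 + 4*36/224) - 31126 = (-36 + 4*36*(1/224)) - 31126 = (-36 + 9/14) - 31126 = -495/14 - 31126 = -436259/14 ≈ -31161.)
1/(Q + m(z)) = 1/(-436259/14 - 15) = 1/(-436469/14) = -14/436469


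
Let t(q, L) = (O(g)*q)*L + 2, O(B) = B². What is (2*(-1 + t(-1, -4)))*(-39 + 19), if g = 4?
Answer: -2600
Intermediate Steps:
t(q, L) = 2 + 16*L*q (t(q, L) = (4²*q)*L + 2 = (16*q)*L + 2 = 16*L*q + 2 = 2 + 16*L*q)
(2*(-1 + t(-1, -4)))*(-39 + 19) = (2*(-1 + (2 + 16*(-4)*(-1))))*(-39 + 19) = (2*(-1 + (2 + 64)))*(-20) = (2*(-1 + 66))*(-20) = (2*65)*(-20) = 130*(-20) = -2600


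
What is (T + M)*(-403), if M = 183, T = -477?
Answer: 118482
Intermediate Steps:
(T + M)*(-403) = (-477 + 183)*(-403) = -294*(-403) = 118482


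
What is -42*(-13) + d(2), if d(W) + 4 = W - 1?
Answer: 543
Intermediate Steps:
d(W) = -5 + W (d(W) = -4 + (W - 1) = -4 + (-1 + W) = -5 + W)
-42*(-13) + d(2) = -42*(-13) + (-5 + 2) = 546 - 3 = 543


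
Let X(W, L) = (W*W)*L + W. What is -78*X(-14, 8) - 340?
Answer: -121552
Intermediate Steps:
X(W, L) = W + L*W² (X(W, L) = W²*L + W = L*W² + W = W + L*W²)
-78*X(-14, 8) - 340 = -(-1092)*(1 + 8*(-14)) - 340 = -(-1092)*(1 - 112) - 340 = -(-1092)*(-111) - 340 = -78*1554 - 340 = -121212 - 340 = -121552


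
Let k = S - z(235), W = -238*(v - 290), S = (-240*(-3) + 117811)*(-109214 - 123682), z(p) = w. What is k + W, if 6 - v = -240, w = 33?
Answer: -27605385337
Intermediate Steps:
z(p) = 33
S = -27605395776 (S = (720 + 117811)*(-232896) = 118531*(-232896) = -27605395776)
v = 246 (v = 6 - 1*(-240) = 6 + 240 = 246)
W = 10472 (W = -238*(246 - 290) = -238*(-44) = 10472)
k = -27605395809 (k = -27605395776 - 1*33 = -27605395776 - 33 = -27605395809)
k + W = -27605395809 + 10472 = -27605385337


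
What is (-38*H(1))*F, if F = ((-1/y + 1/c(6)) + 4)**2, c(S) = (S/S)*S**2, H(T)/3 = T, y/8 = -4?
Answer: -25964659/13824 ≈ -1878.2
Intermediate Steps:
y = -32 (y = 8*(-4) = -32)
H(T) = 3*T
c(S) = S**2 (c(S) = 1*S**2 = S**2)
F = 1366561/82944 (F = ((-1/(-32) + 1/6**2) + 4)**2 = ((-1*(-1/32) + 1/36) + 4)**2 = ((1/32 + 1*(1/36)) + 4)**2 = ((1/32 + 1/36) + 4)**2 = (17/288 + 4)**2 = (1169/288)**2 = 1366561/82944 ≈ 16.476)
(-38*H(1))*F = -114*(1366561/82944) = -38*3*(1366561/82944) = -114*1366561/82944 = -25964659/13824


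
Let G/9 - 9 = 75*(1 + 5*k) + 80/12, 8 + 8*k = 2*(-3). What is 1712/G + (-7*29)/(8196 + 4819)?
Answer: -93260003/264998415 ≈ -0.35193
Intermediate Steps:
k = -7/4 (k = -1 + (2*(-3))/8 = -1 + (1/8)*(-6) = -1 - 3/4 = -7/4 ≈ -1.7500)
G = -20361/4 (G = 81 + 9*(75*(1 + 5*(-7/4)) + 80/12) = 81 + 9*(75*(1 - 35/4) + 80*(1/12)) = 81 + 9*(75*(-31/4) + 20/3) = 81 + 9*(-2325/4 + 20/3) = 81 + 9*(-6895/12) = 81 - 20685/4 = -20361/4 ≈ -5090.3)
1712/G + (-7*29)/(8196 + 4819) = 1712/(-20361/4) + (-7*29)/(8196 + 4819) = 1712*(-4/20361) - 203/13015 = -6848/20361 - 203*1/13015 = -6848/20361 - 203/13015 = -93260003/264998415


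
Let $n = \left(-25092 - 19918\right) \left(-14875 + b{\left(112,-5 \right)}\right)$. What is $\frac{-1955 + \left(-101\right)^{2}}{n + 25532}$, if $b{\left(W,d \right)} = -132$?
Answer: $\frac{4123}{337745301} \approx 1.2207 \cdot 10^{-5}$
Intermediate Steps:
$n = 675465070$ ($n = \left(-25092 - 19918\right) \left(-14875 - 132\right) = \left(-45010\right) \left(-15007\right) = 675465070$)
$\frac{-1955 + \left(-101\right)^{2}}{n + 25532} = \frac{-1955 + \left(-101\right)^{2}}{675465070 + 25532} = \frac{-1955 + 10201}{675490602} = 8246 \cdot \frac{1}{675490602} = \frac{4123}{337745301}$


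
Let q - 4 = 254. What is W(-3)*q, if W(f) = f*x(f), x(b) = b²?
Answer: -6966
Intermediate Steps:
W(f) = f³ (W(f) = f*f² = f³)
q = 258 (q = 4 + 254 = 258)
W(-3)*q = (-3)³*258 = -27*258 = -6966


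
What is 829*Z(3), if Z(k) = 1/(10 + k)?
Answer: 829/13 ≈ 63.769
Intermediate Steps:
829*Z(3) = 829/(10 + 3) = 829/13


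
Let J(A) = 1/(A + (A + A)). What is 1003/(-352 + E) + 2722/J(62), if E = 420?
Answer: 2025227/4 ≈ 5.0631e+5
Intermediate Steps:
J(A) = 1/(3*A) (J(A) = 1/(A + 2*A) = 1/(3*A))
1003/(-352 + E) + 2722/J(62) = 1003/(-352 + 420) + 2722/(((⅓)/62)) = 1003/68 + 2722/(((⅓)*(1/62))) = 1003*(1/68) + 2722/(1/186) = 59/4 + 2722*186 = 59/4 + 506292 = 2025227/4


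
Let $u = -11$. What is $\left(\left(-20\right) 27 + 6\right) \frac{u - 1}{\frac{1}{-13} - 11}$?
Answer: $- \frac{1157}{2} \approx -578.5$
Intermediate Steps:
$\left(\left(-20\right) 27 + 6\right) \frac{u - 1}{\frac{1}{-13} - 11} = \left(\left(-20\right) 27 + 6\right) \frac{-11 - 1}{\frac{1}{-13} - 11} = \left(-540 + 6\right) \left(- \frac{12}{- \frac{1}{13} - 11}\right) = - 534 \left(- \frac{12}{- \frac{144}{13}}\right) = - 534 \left(\left(-12\right) \left(- \frac{13}{144}\right)\right) = \left(-534\right) \frac{13}{12} = - \frac{1157}{2}$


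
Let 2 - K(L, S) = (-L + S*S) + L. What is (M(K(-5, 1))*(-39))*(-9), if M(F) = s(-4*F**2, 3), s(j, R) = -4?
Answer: -1404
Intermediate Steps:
K(L, S) = 2 - S**2 (K(L, S) = 2 - ((-L + S*S) + L) = 2 - ((-L + S**2) + L) = 2 - ((S**2 - L) + L) = 2 - S**2)
M(F) = -4
(M(K(-5, 1))*(-39))*(-9) = -4*(-39)*(-9) = 156*(-9) = -1404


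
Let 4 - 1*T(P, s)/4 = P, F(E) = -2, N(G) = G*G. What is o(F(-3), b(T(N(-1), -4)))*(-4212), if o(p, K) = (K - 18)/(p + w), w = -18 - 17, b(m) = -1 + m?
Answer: -29484/37 ≈ -796.87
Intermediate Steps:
N(G) = G**2
T(P, s) = 16 - 4*P
w = -35
o(p, K) = (-18 + K)/(-35 + p) (o(p, K) = (K - 18)/(p - 35) = (-18 + K)/(-35 + p))
o(F(-3), b(T(N(-1), -4)))*(-4212) = ((-18 + (-1 + (16 - 4*(-1)**2)))/(-35 - 2))*(-4212) = ((-18 + (-1 + (16 - 4*1)))/(-37))*(-4212) = -(-18 + (-1 + (16 - 4)))/37*(-4212) = -(-18 + (-1 + 12))/37*(-4212) = -(-18 + 11)/37*(-4212) = -1/37*(-7)*(-4212) = (7/37)*(-4212) = -29484/37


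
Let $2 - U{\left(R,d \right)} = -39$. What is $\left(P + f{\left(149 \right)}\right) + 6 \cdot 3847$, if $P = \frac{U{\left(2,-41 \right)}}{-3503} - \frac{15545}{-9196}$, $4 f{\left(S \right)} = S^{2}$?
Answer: $\frac{230600395528}{8053397} \approx 28634.0$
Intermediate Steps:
$f{\left(S \right)} = \frac{S^{2}}{4}$
$U{\left(R,d \right)} = 41$ ($U{\left(R,d \right)} = 2 - -39 = 2 + 39 = 41$)
$P = \frac{54077099}{32213588}$ ($P = \frac{41}{-3503} - \frac{15545}{-9196} = 41 \left(- \frac{1}{3503}\right) - - \frac{15545}{9196} = - \frac{41}{3503} + \frac{15545}{9196} = \frac{54077099}{32213588} \approx 1.6787$)
$\left(P + f{\left(149 \right)}\right) + 6 \cdot 3847 = \left(\frac{54077099}{32213588} + \frac{149^{2}}{4}\right) + 6 \cdot 3847 = \left(\frac{54077099}{32213588} + \frac{1}{4} \cdot 22201\right) + 23082 = \left(\frac{54077099}{32213588} + \frac{22201}{4}\right) + 23082 = \frac{44711885974}{8053397} + 23082 = \frac{230600395528}{8053397}$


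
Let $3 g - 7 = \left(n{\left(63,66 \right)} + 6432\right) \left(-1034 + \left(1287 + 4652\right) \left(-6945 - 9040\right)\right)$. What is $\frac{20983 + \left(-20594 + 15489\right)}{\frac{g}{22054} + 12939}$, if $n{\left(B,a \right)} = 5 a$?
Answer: $- \frac{1050520236}{641100817013} \approx -0.0016386$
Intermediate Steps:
$g = - \frac{641956887131}{3}$ ($g = \frac{7}{3} + \frac{\left(5 \cdot 66 + 6432\right) \left(-1034 + \left(1287 + 4652\right) \left(-6945 - 9040\right)\right)}{3} = \frac{7}{3} + \frac{\left(330 + 6432\right) \left(-1034 + 5939 \left(-15985\right)\right)}{3} = \frac{7}{3} + \frac{6762 \left(-1034 - 94934915\right)}{3} = \frac{7}{3} + \frac{6762 \left(-94935949\right)}{3} = \frac{7}{3} + \frac{1}{3} \left(-641956887138\right) = \frac{7}{3} - 213985629046 = - \frac{641956887131}{3} \approx -2.1399 \cdot 10^{11}$)
$\frac{20983 + \left(-20594 + 15489\right)}{\frac{g}{22054} + 12939} = \frac{20983 + \left(-20594 + 15489\right)}{- \frac{641956887131}{3 \cdot 22054} + 12939} = \frac{20983 - 5105}{\left(- \frac{641956887131}{3}\right) \frac{1}{22054} + 12939} = \frac{15878}{- \frac{641956887131}{66162} + 12939} = \frac{15878}{- \frac{641100817013}{66162}} = 15878 \left(- \frac{66162}{641100817013}\right) = - \frac{1050520236}{641100817013}$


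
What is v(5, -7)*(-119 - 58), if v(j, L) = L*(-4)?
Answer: -4956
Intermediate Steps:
v(j, L) = -4*L
v(5, -7)*(-119 - 58) = (-4*(-7))*(-119 - 58) = 28*(-177) = -4956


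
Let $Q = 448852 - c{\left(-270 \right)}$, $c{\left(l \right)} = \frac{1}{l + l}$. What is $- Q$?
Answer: $- \frac{242380081}{540} \approx -4.4885 \cdot 10^{5}$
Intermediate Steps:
$c{\left(l \right)} = \frac{1}{2 l}$
$Q = \frac{242380081}{540}$ ($Q = 448852 - \frac{1}{2 \left(-270\right)} = 448852 - \frac{1}{2} \left(- \frac{1}{270}\right) = 448852 - - \frac{1}{540} = 448852 + \frac{1}{540} = \frac{242380081}{540} \approx 4.4885 \cdot 10^{5}$)
$- Q = \left(-1\right) \frac{242380081}{540} = - \frac{242380081}{540}$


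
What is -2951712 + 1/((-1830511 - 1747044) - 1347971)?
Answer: -14538734200513/4925526 ≈ -2.9517e+6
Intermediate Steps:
-2951712 + 1/((-1830511 - 1747044) - 1347971) = -2951712 + 1/(-3577555 - 1347971) = -2951712 + 1/(-4925526) = -2951712 - 1/4925526 = -14538734200513/4925526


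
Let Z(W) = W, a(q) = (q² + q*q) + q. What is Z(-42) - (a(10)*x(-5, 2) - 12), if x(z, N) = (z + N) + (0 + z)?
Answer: 1650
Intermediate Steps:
x(z, N) = N + 2*z (x(z, N) = (N + z) + z = N + 2*z)
a(q) = q + 2*q² (a(q) = (q² + q²) + q = 2*q² + q = q + 2*q²)
Z(-42) - (a(10)*x(-5, 2) - 12) = -42 - ((10*(1 + 2*10))*(2 + 2*(-5)) - 12) = -42 - ((10*(1 + 20))*(2 - 10) - 12) = -42 - ((10*21)*(-8) - 12) = -42 - (210*(-8) - 12) = -42 - (-1680 - 12) = -42 - 1*(-1692) = -42 + 1692 = 1650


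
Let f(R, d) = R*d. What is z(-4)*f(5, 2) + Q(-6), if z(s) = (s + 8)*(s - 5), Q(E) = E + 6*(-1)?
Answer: -372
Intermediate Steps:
Q(E) = -6 + E (Q(E) = E - 6 = -6 + E)
z(s) = (-5 + s)*(8 + s) (z(s) = (8 + s)*(-5 + s) = (-5 + s)*(8 + s))
z(-4)*f(5, 2) + Q(-6) = (-40 + (-4)² + 3*(-4))*(5*2) + (-6 - 6) = (-40 + 16 - 12)*10 - 12 = -36*10 - 12 = -360 - 12 = -372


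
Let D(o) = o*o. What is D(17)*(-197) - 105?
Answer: -57038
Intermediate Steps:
D(o) = o**2
D(17)*(-197) - 105 = 17**2*(-197) - 105 = 289*(-197) - 105 = -56933 - 105 = -57038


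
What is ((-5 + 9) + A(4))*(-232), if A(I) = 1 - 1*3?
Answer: -464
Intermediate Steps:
A(I) = -2 (A(I) = 1 - 3 = -2)
((-5 + 9) + A(4))*(-232) = ((-5 + 9) - 2)*(-232) = (4 - 2)*(-232) = 2*(-232) = -464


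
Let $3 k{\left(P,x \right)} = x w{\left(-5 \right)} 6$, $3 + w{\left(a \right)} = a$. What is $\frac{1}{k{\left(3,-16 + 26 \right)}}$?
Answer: $- \frac{1}{160} \approx -0.00625$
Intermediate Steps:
$w{\left(a \right)} = -3 + a$
$k{\left(P,x \right)} = - 16 x$ ($k{\left(P,x \right)} = \frac{x \left(-3 - 5\right) 6}{3} = \frac{x \left(-8\right) 6}{3} = \frac{- 8 x 6}{3} = \frac{\left(-48\right) x}{3} = - 16 x$)
$\frac{1}{k{\left(3,-16 + 26 \right)}} = \frac{1}{\left(-16\right) \left(-16 + 26\right)} = \frac{1}{\left(-16\right) 10} = \frac{1}{-160} = - \frac{1}{160}$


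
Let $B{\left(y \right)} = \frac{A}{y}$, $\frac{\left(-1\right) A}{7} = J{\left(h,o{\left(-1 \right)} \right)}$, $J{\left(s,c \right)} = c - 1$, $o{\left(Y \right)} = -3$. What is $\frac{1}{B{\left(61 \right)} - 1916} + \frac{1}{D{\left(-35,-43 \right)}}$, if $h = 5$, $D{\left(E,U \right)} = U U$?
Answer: $\frac{4059}{216051952} \approx 1.8787 \cdot 10^{-5}$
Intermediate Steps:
$D{\left(E,U \right)} = U^{2}$
$J{\left(s,c \right)} = -1 + c$
$A = 28$ ($A = - 7 \left(-1 - 3\right) = \left(-7\right) \left(-4\right) = 28$)
$B{\left(y \right)} = \frac{28}{y}$
$\frac{1}{B{\left(61 \right)} - 1916} + \frac{1}{D{\left(-35,-43 \right)}} = \frac{1}{\frac{28}{61} - 1916} + \frac{1}{\left(-43\right)^{2}} = \frac{1}{28 \cdot \frac{1}{61} - 1916} + \frac{1}{1849} = \frac{1}{\frac{28}{61} - 1916} + \frac{1}{1849} = \frac{1}{- \frac{116848}{61}} + \frac{1}{1849} = - \frac{61}{116848} + \frac{1}{1849} = \frac{4059}{216051952}$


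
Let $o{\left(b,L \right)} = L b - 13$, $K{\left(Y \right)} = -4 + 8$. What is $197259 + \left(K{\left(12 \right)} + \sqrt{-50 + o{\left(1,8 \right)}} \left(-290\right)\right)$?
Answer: $197263 - 290 i \sqrt{55} \approx 1.9726 \cdot 10^{5} - 2150.7 i$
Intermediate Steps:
$K{\left(Y \right)} = 4$
$o{\left(b,L \right)} = -13 + L b$
$197259 + \left(K{\left(12 \right)} + \sqrt{-50 + o{\left(1,8 \right)}} \left(-290\right)\right) = 197259 + \left(4 + \sqrt{-50 + \left(-13 + 8 \cdot 1\right)} \left(-290\right)\right) = 197259 + \left(4 + \sqrt{-50 + \left(-13 + 8\right)} \left(-290\right)\right) = 197259 + \left(4 + \sqrt{-50 - 5} \left(-290\right)\right) = 197259 + \left(4 + \sqrt{-55} \left(-290\right)\right) = 197259 + \left(4 + i \sqrt{55} \left(-290\right)\right) = 197259 + \left(4 - 290 i \sqrt{55}\right) = 197263 - 290 i \sqrt{55}$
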